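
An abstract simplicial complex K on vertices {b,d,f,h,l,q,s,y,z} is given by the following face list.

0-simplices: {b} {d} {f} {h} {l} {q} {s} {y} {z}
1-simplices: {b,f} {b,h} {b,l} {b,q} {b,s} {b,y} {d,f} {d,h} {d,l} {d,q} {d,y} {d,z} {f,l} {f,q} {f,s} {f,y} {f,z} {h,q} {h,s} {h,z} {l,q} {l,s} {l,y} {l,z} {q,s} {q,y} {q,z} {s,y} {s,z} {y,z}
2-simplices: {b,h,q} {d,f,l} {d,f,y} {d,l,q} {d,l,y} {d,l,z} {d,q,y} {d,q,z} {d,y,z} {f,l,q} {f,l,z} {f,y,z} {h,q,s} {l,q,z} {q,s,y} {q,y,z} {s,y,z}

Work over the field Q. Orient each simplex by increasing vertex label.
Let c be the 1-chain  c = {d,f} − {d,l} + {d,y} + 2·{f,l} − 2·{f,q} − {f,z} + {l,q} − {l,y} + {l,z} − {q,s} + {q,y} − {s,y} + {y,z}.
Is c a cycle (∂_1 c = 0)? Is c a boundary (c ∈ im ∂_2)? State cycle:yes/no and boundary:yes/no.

cycle:no boundary:no

n_0=9 n_1=30 n_2=17  [Q]
∂1: piv[bf,bh,bl,bq,bs,by,df,dz] rk=8  ker:dh,dl,dq,dy,fl,fq,fs,fy,fz,hq,hs,hz,lq,ls,ly,lz,qs,qy,qz,sy,sz,yz
∂2: piv[bhq,dfl,dfy,dlq,dly,dlz,dqy,dqz,dyz,flq,flz,hqs,qsy,syz] rk=14  ker:fyz,lqz,qyz
∂1c = −{d} + 2·{f} − {q} − {y} + {z}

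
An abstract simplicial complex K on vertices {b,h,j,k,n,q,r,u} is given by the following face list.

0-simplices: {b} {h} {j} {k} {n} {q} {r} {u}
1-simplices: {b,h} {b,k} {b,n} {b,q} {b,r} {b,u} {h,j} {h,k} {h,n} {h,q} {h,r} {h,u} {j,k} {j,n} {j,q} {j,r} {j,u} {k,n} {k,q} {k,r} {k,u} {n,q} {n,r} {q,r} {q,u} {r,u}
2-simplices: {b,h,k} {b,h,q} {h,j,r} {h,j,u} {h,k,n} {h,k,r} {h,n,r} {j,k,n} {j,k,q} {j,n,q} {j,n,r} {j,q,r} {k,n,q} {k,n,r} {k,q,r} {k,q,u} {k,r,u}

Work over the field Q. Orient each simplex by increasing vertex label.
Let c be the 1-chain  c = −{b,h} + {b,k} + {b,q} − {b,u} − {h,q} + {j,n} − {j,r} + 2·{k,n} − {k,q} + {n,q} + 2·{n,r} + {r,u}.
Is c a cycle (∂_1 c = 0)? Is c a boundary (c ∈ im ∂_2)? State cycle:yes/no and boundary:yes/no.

cycle:yes boundary:no

n_0=8 n_1=26 n_2=17  [Q]
∂1: piv[bh,bk,bn,bq,br,bu,hj] rk=7  ker:hk,hn,hq,hr,hu,jk,jn,jq,jr,ju,kn,kq,kr,ku,nq,nr,qr,qu,ru
∂2: piv[bhk,bhq,hjr,hju,hkn,hkr,hnr,jkn,jkq,jnq,jnr,jqr,kqu,kru] rk=14  ker:knq,knr,kqr
∂1c = 0
c vs im∂2: residual ≠ 0 ⇒ not boundary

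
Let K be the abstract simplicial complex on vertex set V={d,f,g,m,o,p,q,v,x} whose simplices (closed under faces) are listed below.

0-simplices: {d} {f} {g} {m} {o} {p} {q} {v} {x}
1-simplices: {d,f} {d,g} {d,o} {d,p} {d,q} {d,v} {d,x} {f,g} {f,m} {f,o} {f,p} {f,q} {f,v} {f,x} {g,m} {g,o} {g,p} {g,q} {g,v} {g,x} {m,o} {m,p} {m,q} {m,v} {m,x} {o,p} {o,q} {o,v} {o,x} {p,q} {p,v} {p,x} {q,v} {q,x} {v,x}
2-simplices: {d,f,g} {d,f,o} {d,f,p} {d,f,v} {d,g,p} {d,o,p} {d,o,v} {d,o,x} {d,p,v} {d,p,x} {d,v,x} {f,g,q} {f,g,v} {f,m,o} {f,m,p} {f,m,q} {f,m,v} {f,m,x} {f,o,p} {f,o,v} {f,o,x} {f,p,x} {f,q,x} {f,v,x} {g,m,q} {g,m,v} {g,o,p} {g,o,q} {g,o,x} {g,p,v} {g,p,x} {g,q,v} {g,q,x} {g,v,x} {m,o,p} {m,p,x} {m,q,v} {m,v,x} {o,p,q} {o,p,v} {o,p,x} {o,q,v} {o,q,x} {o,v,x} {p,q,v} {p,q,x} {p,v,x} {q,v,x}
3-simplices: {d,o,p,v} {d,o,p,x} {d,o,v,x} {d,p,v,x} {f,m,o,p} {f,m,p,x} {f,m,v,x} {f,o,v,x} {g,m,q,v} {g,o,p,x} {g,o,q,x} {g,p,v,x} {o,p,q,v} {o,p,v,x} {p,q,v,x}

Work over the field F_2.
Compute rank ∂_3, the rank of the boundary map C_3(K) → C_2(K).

n_0=9 n_1=35 n_2=48 n_3=15  [Z2]
∂1: piv[df,dg,do,dp,dq,dv,dx,fm] rk=8  ker:fg,fo,fp,fq,fv,fx,gm,go,gp,gq,gv,gx,mo,mp,mq,mv,mx,op,oq,ov,ox,pq,pv,px,qv,qx,vx
∂2: piv[dfg,dfo,dfp,dfv,dgp,dop,dov,dox,dpv,dpx,dvx,fgq,fgv,fmo,fmp,fmq,fmv,fmx,fox,fqx,gmq,gop,goq,gox,gqv,opq] rk=26  ker:fop,fov,fpx,fvx,gmv,gpv,gpx,gqx,gvx,mop,mpx,mqv,mvx,opv,opx,oqv,oqx,ovx,pqv,pqx,pvx,qvx
∂3: piv[dopv,dopx,dovx,dpvx,fmop,fmpx,fmvx,fovx,gmqv,gopx,goqx,gpvx,opqv,pqvx] rk=14  ker:opvx
rk∂_3=14

rank∂_3=14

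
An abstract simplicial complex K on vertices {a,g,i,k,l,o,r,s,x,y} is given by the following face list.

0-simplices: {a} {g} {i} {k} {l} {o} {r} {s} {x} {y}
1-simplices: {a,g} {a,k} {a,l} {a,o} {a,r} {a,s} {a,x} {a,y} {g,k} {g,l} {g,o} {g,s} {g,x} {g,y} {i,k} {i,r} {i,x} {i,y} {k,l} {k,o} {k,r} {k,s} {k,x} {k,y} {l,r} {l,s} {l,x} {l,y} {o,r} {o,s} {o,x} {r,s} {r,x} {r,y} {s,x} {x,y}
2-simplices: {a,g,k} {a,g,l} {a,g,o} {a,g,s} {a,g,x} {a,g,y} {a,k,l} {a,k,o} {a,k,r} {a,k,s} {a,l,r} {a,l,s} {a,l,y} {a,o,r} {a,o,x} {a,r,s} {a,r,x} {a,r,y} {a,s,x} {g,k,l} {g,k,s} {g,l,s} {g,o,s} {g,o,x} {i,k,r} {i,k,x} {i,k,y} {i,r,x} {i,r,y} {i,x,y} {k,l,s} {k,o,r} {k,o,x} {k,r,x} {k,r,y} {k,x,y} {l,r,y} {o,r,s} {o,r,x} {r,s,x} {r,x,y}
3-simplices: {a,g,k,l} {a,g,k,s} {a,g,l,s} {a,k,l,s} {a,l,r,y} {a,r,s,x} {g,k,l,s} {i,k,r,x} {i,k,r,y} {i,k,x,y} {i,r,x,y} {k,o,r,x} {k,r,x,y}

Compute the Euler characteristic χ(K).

n_0=10 n_1=36 n_2=41 n_3=13
χ=+10−36+41−13=2

χ(K)=2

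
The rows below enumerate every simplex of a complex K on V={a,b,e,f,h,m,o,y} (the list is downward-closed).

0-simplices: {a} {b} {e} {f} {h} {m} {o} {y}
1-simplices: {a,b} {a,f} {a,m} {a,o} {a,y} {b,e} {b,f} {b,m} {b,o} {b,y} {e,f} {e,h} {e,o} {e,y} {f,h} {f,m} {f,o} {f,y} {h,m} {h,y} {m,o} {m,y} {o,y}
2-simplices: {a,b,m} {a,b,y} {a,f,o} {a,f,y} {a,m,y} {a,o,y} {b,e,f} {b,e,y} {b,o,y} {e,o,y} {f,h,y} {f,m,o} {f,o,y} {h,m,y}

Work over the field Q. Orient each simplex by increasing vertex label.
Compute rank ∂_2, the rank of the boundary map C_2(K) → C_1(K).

n_0=8 n_1=23 n_2=14  [Q]
∂1: piv[ab,af,am,ao,ay,be,eh] rk=7  ker:bf,bm,bo,by,ef,eo,ey,fh,fm,fo,fy,hm,hy,mo,my,oy
∂2: piv[abm,aby,afo,afy,amy,aoy,bef,bey,boy,eoy,fhy,fmo,hmy] rk=13  ker:foy
rk∂_2=13

rank∂_2=13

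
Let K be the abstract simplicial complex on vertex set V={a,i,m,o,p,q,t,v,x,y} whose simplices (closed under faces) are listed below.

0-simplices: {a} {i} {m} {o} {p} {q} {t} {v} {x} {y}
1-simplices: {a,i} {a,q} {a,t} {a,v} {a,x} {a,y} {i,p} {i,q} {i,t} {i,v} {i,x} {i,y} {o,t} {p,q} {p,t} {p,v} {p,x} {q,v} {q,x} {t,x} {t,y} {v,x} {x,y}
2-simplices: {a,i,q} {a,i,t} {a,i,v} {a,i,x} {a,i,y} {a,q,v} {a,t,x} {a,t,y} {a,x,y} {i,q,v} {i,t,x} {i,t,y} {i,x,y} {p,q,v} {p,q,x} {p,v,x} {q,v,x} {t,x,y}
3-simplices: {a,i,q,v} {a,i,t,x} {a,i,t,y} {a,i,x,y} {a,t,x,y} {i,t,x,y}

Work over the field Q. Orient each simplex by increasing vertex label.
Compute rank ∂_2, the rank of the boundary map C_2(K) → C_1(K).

n_0=10 n_1=23 n_2=18 n_3=6  [Q]
∂1: piv[ai,aq,at,av,ax,ay,ip,ot] rk=8  ker:iq,it,iv,ix,iy,pq,pt,pv,px,qv,qx,tx,ty,vx,xy
∂2: piv[aiq,ait,aiv,aix,aiy,aqv,atx,aty,axy,pqv,pqx,pvx] rk=12  ker:iqv,itx,ity,ixy,qvx,txy
∂3: piv[aiqv,aitx,aity,aixy,atxy] rk=5  ker:itxy
rk∂_2=12

rank∂_2=12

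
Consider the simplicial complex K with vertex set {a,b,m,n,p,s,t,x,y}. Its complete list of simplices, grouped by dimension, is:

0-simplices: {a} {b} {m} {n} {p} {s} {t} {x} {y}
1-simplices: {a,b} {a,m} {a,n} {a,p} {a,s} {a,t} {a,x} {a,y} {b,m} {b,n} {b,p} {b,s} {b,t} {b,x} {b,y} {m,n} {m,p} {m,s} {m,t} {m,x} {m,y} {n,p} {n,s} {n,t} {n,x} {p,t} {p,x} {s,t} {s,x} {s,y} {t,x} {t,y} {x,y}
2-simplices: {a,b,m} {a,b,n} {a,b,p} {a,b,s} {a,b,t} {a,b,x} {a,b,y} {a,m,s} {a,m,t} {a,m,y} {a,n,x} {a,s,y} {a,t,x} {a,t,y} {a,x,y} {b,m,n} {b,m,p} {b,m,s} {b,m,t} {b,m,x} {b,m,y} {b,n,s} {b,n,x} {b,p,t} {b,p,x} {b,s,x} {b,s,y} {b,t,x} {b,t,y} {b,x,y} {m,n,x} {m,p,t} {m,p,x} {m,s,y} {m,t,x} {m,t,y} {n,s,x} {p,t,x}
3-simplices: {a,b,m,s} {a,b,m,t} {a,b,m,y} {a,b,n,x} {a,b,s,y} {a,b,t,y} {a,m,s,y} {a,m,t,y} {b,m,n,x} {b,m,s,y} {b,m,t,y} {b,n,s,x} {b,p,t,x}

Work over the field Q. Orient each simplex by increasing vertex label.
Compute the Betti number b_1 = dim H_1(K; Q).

n_0=9 n_1=33 n_2=38 n_3=13  [Q]
∂1: piv[ab,am,an,ap,as,at,ax,ay] rk=8  ker:bm,bn,bp,bs,bt,bx,by,mn,mp,ms,mt,mx,my,np,ns,nt,nx,pt,px,st,sx,sy,tx,ty,xy
∂2: piv[abm,abn,abp,abs,abt,abx,aby,ams,amt,amy,anx,asy,atx,aty,axy,bmn,bmp,bmx,bns,bpt,bpx,bsx] rk=22  ker:bms,bmt,bmy,bnx,bsy,btx,bty,bxy,mnx,mpt,mpx,msy,mtx,mty,nsx,ptx
∂3: piv[abms,abmt,abmy,abnx,absy,abty,amsy,amty,bmnx,bnsx,bptx] rk=11  ker:bmsy,bmty
b_1=(33−8)−22=3

b_1=3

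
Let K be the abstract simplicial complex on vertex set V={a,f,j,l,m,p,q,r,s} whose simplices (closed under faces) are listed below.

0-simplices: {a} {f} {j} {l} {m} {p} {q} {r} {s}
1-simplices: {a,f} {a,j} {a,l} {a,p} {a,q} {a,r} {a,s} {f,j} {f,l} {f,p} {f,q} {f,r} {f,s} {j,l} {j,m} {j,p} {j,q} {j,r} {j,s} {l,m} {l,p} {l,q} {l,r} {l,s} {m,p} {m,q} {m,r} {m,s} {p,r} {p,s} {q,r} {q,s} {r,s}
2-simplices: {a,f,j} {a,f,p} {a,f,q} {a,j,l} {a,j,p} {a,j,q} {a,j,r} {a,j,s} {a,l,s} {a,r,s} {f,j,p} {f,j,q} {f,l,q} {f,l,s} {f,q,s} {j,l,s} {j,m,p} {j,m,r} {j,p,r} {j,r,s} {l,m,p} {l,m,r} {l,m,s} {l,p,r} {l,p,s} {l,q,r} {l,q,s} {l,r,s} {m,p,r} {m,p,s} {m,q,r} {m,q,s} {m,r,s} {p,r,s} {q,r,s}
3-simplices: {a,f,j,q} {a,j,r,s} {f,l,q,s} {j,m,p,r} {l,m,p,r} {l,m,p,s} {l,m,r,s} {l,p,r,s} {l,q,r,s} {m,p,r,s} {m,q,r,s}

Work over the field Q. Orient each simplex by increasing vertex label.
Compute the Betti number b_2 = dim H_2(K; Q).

b_2=2

n_0=9 n_1=33 n_2=35 n_3=11  [Q]
∂1: piv[af,aj,al,ap,aq,ar,as,jm] rk=8  ker:fj,fl,fp,fq,fr,fs,jl,jp,jq,jr,js,lm,lp,lq,lr,ls,mp,mq,mr,ms,pr,ps,qr,qs,rs
∂2: piv[afj,afp,afq,ajl,ajp,ajq,ajr,ajs,als,ars,flq,fls,fqs,jmp,jmr,jpr,lmp,lmr,lms,lps,lqr,lrs,mqr] rk=23  ker:fjp,fjq,jls,jrs,lpr,lqs,mpr,mps,mqs,mrs,prs,qrs
∂3: piv[afjq,ajrs,flqs,jmpr,lmpr,lmps,lmrs,lprs,lqrs,mqrs] rk=10  ker:mprs
b_2=(35−23)−10=2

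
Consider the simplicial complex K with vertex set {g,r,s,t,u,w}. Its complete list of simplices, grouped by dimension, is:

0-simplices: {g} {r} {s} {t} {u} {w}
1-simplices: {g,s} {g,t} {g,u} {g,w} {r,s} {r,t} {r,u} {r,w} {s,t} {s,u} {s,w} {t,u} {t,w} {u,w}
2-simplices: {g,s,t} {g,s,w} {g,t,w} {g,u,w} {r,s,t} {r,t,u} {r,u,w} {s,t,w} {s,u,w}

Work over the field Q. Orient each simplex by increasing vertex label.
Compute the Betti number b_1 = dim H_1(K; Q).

b_1=1

n_0=6 n_1=14 n_2=9  [Q]
∂1: piv[gs,gt,gu,gw,rs] rk=5  ker:rt,ru,rw,st,su,sw,tu,tw,uw
∂2: piv[gst,gsw,gtw,guw,rst,rtu,ruw,suw] rk=8  ker:stw
b_1=(14−5)−8=1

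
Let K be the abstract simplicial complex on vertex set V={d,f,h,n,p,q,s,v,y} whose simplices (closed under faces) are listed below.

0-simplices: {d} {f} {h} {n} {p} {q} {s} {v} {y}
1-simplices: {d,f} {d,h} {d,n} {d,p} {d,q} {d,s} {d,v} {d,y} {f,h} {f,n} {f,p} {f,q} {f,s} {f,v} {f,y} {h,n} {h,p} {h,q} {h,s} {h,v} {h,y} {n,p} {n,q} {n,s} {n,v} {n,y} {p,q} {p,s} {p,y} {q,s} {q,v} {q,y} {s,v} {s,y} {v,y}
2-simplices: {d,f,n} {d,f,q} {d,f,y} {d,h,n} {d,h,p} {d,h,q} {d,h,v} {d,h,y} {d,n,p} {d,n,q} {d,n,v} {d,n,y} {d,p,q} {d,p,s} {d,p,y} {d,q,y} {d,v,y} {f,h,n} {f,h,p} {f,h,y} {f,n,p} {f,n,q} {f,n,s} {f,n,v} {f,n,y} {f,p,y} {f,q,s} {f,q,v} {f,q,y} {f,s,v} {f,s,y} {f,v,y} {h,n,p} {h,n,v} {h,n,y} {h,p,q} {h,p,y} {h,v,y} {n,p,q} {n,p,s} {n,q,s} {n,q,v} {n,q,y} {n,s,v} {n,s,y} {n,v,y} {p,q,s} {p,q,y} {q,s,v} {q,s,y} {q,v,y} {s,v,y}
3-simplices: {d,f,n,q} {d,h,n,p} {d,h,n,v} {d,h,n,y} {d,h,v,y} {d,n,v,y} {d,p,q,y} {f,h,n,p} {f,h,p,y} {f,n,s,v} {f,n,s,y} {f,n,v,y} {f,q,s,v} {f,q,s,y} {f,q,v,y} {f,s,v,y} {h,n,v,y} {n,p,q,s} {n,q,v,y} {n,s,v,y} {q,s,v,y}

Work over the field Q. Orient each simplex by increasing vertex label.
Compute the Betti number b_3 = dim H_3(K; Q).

n_0=9 n_1=35 n_2=52 n_3=21  [Q]
∂1: piv[df,dh,dn,dp,dq,ds,dv,dy] rk=8  ker:fh,fn,fp,fq,fs,fv,fy,hn,hp,hq,hs,hv,hy,np,nq,ns,nv,ny,pq,ps,py,qs,qv,qy,sv,sy,vy
∂2: piv[dfn,dfq,dfy,dhn,dhp,dhq,dhv,dhy,dnp,dnq,dnv,dny,dpq,dps,dpy,dqy,dvy,fhn,fhp,fns,fnv,fqs,fqv,fsv,fsy,nps] rk=26  ker:fhy,fnp,fnq,fny,fpy,fqy,fvy,hnp,hnv,hny,hpq,hpy,hvy,npq,nqs,nqv,nqy,nsv,nsy,nvy,pqs,pqy,qsv,qsy,qvy,svy
∂3: piv[dfnq,dhnp,dhnv,dhny,dhvy,dnvy,dpqy,fhnp,fhpy,fnsv,fnsy,fnvy,fqsv,fqsy,fqvy,fsvy,npqs,nqvy] rk=18  ker:hnvy,nsvy,qsvy
b_3=(21−18)−0=3

b_3=3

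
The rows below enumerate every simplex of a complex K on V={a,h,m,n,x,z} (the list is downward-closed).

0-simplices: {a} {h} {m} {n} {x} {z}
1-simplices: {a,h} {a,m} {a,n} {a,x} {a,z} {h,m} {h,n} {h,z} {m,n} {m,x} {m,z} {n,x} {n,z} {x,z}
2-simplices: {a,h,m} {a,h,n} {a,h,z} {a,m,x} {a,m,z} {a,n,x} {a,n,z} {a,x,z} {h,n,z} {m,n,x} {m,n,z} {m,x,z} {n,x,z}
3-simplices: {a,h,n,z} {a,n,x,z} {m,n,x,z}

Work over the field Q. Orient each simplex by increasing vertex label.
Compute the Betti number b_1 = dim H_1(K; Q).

b_1=0

n_0=6 n_1=14 n_2=13 n_3=3  [Q]
∂1: piv[ah,am,an,ax,az] rk=5  ker:hm,hn,hz,mn,mx,mz,nx,nz,xz
∂2: piv[ahm,ahn,ahz,amx,amz,anx,anz,axz,mnx] rk=9  ker:hnz,mnz,mxz,nxz
∂3: piv[ahnz,anxz,mnxz] rk=3
b_1=(14−5)−9=0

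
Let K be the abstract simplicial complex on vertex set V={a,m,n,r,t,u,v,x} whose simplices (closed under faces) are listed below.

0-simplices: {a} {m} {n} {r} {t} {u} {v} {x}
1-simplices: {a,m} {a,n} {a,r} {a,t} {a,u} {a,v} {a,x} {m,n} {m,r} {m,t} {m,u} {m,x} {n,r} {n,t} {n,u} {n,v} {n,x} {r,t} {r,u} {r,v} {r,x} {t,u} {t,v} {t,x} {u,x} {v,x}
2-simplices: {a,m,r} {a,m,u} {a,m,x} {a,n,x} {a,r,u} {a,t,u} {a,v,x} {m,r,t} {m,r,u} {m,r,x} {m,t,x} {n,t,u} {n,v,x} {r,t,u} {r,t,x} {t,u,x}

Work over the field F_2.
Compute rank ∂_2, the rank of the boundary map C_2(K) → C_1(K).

n_0=8 n_1=26 n_2=16  [Z2]
∂1: piv[am,an,ar,at,au,av,ax] rk=7  ker:mn,mr,mt,mu,mx,nr,nt,nu,nv,nx,rt,ru,rv,rx,tu,tv,tx,ux,vx
∂2: piv[amr,amu,amx,anx,aru,atu,avx,mrt,mrx,mtx,ntu,nvx,rtu,tux] rk=14  ker:mru,rtx
rk∂_2=14

rank∂_2=14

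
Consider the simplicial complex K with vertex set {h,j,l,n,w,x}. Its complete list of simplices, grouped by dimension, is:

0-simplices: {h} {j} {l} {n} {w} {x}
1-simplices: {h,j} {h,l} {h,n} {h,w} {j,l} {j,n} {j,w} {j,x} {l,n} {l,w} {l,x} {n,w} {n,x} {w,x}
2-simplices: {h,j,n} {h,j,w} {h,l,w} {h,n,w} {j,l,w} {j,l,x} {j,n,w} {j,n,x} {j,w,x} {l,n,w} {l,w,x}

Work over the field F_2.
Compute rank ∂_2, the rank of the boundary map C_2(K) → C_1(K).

rank∂_2=9

n_0=6 n_1=14 n_2=11  [Z2]
∂1: piv[hj,hl,hn,hw,jx] rk=5  ker:jl,jn,jw,ln,lw,lx,nw,nx,wx
∂2: piv[hjn,hjw,hlw,hnw,jlw,jlx,jnx,jwx,lnw] rk=9  ker:jnw,lwx
rk∂_2=9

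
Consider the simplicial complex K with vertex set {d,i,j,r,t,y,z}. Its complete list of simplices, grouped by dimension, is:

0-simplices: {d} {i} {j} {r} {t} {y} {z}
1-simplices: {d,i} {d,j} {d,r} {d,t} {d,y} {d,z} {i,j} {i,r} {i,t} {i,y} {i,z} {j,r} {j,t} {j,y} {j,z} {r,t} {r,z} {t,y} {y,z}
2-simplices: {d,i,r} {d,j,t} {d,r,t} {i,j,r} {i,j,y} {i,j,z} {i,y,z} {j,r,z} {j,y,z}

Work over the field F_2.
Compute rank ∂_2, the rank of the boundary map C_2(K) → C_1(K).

rank∂_2=8

n_0=7 n_1=19 n_2=9  [Z2]
∂1: piv[di,dj,dr,dt,dy,dz] rk=6  ker:ij,ir,it,iy,iz,jr,jt,jy,jz,rt,rz,ty,yz
∂2: piv[dir,djt,drt,ijr,ijy,ijz,iyz,jrz] rk=8  ker:jyz
rk∂_2=8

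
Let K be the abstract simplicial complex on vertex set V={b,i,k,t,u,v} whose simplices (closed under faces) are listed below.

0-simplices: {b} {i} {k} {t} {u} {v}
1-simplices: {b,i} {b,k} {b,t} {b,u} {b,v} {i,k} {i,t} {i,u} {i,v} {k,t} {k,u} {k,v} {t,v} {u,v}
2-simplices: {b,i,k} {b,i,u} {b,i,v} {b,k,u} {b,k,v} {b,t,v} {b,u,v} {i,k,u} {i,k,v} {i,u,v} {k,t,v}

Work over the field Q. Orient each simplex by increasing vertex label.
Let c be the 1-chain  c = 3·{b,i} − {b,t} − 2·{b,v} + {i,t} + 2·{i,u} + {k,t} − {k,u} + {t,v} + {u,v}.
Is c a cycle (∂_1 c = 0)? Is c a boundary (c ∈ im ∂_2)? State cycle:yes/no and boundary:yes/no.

cycle:yes boundary:no

n_0=6 n_1=14 n_2=11  [Q]
∂1: piv[bi,bk,bt,bu,bv] rk=5  ker:ik,it,iu,iv,kt,ku,kv,tv,uv
∂2: piv[bik,biu,biv,bku,bkv,btv,buv,ktv] rk=8  ker:iku,ikv,iuv
∂1c = 0
c vs im∂2: residual ≠ 0 ⇒ not boundary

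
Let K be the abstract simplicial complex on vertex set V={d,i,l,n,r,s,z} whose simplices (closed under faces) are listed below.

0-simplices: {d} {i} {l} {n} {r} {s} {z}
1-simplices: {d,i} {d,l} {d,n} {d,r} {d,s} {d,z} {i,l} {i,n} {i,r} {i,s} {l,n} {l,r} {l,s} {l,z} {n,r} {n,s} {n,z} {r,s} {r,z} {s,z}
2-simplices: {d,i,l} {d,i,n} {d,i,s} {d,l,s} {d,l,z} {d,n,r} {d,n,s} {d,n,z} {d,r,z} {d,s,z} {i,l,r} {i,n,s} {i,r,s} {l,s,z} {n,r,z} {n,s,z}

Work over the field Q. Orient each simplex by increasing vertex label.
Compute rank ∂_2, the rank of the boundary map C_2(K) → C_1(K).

rank∂_2=12

n_0=7 n_1=20 n_2=16  [Q]
∂1: piv[di,dl,dn,dr,ds,dz] rk=6  ker:il,in,ir,is,ln,lr,ls,lz,nr,ns,nz,rs,rz,sz
∂2: piv[dil,din,dis,dls,dlz,dnr,dns,dnz,drz,dsz,ilr,irs] rk=12  ker:ins,lsz,nrz,nsz
rk∂_2=12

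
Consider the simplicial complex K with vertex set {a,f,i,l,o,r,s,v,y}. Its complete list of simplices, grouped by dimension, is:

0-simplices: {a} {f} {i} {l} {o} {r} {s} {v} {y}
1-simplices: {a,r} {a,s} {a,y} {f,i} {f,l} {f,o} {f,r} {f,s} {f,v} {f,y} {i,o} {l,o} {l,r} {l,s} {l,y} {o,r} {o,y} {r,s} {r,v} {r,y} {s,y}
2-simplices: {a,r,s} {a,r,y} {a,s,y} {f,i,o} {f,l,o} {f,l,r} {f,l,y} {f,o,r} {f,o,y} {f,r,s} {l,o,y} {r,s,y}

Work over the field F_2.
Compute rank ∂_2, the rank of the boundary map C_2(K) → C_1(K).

n_0=9 n_1=21 n_2=12  [Z2]
∂1: piv[ar,as,ay,fi,fl,fo,fr,fv] rk=8  ker:fs,fy,io,lo,lr,ls,ly,or,oy,rs,rv,ry,sy
∂2: piv[ars,ary,asy,fio,flo,flr,fly,for,foy,frs] rk=10  ker:loy,rsy
rk∂_2=10

rank∂_2=10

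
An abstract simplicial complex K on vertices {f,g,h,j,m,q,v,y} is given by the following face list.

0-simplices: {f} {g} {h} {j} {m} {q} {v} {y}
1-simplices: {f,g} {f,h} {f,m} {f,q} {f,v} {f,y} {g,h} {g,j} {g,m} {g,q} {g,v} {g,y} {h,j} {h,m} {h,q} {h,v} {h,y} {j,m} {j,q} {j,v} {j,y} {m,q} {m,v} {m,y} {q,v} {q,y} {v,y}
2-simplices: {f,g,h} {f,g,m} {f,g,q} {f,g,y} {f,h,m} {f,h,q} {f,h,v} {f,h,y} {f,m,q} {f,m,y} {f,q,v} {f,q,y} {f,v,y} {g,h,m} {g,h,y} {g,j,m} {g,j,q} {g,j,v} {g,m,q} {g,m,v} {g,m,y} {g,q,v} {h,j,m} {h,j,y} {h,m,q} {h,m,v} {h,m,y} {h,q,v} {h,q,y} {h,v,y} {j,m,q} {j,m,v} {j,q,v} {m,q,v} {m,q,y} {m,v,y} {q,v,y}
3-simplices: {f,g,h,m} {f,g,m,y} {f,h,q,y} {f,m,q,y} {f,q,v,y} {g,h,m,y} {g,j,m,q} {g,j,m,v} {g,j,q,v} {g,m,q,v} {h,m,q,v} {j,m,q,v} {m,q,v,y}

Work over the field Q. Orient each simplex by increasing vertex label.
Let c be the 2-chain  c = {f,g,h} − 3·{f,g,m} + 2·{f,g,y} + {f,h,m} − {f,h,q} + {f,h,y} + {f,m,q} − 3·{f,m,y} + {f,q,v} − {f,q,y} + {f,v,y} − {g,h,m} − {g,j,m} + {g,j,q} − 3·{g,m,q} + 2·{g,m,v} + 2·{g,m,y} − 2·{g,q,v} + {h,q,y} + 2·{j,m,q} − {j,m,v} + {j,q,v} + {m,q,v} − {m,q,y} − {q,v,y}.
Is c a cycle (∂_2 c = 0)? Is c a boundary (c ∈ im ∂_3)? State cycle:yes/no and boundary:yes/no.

cycle:yes boundary:yes

n_0=8 n_1=27 n_2=37 n_3=13  [Q]
∂1: piv[fg,fh,fm,fq,fv,fy,gj] rk=7  ker:gh,gm,gq,gv,gy,hj,hm,hq,hv,hy,jm,jq,jv,jy,mq,mv,my,qv,qy,vy
∂2: piv[fgh,fgm,fgq,fgy,fhm,fhq,fhv,fhy,fmq,fmy,fqv,fqy,fvy,gjm,gjq,gjv,gmv,gqv,hjm,hjy] rk=20  ker:ghm,ghy,gmq,gmy,hmq,hmv,hmy,hqv,hqy,hvy,jmq,jmv,jqv,mqv,mqy,mvy,qvy
∂3: piv[fghm,fgmy,fhqy,fmqy,fqvy,ghmy,gjmq,gjmv,gjqv,gmqv,hmqv,mqvy] rk=12  ker:jmqv
∂2c = 0
c vs im∂3: reduces to 0 ⇒ boundary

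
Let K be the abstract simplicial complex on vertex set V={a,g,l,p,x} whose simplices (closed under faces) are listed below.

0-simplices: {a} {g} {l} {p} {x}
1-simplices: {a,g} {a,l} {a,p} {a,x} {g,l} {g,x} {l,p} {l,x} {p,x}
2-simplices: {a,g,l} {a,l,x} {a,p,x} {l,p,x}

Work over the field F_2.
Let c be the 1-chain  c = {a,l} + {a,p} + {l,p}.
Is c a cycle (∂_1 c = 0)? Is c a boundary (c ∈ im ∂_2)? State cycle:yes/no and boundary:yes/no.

n_0=5 n_1=9 n_2=4  [Z2]
∂1: piv[ag,al,ap,ax] rk=4  ker:gl,gx,lp,lx,px
∂2: piv[agl,alx,apx,lpx] rk=4
∂1c = 0
c vs im∂2: reduces to 0 ⇒ boundary

cycle:yes boundary:yes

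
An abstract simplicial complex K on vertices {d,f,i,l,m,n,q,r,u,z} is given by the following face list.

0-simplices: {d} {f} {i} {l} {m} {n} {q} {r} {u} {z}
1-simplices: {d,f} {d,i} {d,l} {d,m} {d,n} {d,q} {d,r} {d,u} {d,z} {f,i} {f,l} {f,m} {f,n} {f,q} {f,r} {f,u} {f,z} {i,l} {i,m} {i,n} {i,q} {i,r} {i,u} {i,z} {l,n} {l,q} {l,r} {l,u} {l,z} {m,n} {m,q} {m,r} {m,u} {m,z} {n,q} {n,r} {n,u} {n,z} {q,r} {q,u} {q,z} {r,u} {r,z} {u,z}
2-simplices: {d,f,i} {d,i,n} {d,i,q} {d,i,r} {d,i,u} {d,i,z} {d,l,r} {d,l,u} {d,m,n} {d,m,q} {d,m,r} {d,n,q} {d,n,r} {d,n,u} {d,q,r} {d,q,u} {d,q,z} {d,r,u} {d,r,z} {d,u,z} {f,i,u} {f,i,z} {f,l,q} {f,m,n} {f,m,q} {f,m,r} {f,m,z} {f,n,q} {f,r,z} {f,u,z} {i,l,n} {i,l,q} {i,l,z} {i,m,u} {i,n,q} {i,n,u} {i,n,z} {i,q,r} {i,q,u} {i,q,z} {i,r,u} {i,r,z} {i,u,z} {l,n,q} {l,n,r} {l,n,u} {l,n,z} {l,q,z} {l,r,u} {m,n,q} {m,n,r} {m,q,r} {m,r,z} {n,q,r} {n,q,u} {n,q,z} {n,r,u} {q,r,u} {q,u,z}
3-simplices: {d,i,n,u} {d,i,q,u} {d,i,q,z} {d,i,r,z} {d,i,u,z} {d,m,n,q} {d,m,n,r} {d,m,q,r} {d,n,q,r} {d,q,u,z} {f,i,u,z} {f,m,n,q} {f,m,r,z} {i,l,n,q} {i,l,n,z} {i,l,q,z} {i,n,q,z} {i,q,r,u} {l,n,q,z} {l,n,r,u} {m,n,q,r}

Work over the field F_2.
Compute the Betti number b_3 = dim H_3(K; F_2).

b_3=2

n_0=10 n_1=44 n_2=59 n_3=21  [Z2]
∂1: piv[df,di,dl,dm,dn,dq,dr,du,dz] rk=9  ker:fi,fl,fm,fn,fq,fr,fu,fz,il,im,in,iq,ir,iu,iz,ln,lq,lr,lu,lz,mn,mq,mr,mu,mz,nq,nr,nu,nz,qr,qu,qz,ru,rz,uz
∂2: piv[dfi,din,diq,dir,diu,diz,dlr,dlu,dmn,dmq,dmr,dnq,dnr,dnu,dqr,dqu,dqz,dru,drz,duz,fiu,fiz,flq,fmn,fmq,fmr,fmz,frz,iln,ilq,ilz,imu,inz,lnr] rk=34  ker:fnq,fuz,inq,inu,iqr,iqu,iqz,iru,irz,iuz,lnq,lnu,lnz,lqz,lru,mnq,mnr,mqr,mrz,nqr,nqu,nqz,nru,qru,quz
∂3: piv[dinu,diqu,diqz,dirz,diuz,dmnq,dmnr,dmqr,dnqr,dquz,fiuz,fmnq,fmrz,ilnq,ilnz,ilqz,inqz,iqru,lnru] rk=19  ker:lnqz,mnqr
b_3=(21−19)−0=2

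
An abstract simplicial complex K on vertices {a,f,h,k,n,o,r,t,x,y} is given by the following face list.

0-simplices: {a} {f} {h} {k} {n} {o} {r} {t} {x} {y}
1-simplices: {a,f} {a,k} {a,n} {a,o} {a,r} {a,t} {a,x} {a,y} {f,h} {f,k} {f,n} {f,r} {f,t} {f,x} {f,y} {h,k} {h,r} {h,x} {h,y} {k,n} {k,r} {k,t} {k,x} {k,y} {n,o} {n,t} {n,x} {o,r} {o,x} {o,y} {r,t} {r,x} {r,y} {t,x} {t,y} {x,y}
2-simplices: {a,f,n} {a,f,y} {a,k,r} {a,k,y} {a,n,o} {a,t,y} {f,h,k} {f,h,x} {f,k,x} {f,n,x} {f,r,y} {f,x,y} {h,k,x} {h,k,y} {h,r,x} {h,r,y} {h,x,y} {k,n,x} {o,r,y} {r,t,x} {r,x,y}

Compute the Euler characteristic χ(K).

χ(K)=-5

n_0=10 n_1=36 n_2=21
χ=+10−36+21=-5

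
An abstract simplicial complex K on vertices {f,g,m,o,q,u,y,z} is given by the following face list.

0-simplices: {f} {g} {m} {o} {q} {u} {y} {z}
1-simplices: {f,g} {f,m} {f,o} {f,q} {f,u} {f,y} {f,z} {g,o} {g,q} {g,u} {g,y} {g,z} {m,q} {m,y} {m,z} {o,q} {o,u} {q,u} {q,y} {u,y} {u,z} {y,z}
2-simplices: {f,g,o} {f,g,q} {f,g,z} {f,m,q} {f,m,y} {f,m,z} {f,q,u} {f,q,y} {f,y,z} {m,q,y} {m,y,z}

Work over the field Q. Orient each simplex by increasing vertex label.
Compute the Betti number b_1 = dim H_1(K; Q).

n_0=8 n_1=22 n_2=11  [Q]
∂1: piv[fg,fm,fo,fq,fu,fy,fz] rk=7  ker:go,gq,gu,gy,gz,mq,my,mz,oq,ou,qu,qy,uy,uz,yz
∂2: piv[fgo,fgq,fgz,fmq,fmy,fmz,fqu,fqy,fyz] rk=9  ker:mqy,myz
b_1=(22−7)−9=6

b_1=6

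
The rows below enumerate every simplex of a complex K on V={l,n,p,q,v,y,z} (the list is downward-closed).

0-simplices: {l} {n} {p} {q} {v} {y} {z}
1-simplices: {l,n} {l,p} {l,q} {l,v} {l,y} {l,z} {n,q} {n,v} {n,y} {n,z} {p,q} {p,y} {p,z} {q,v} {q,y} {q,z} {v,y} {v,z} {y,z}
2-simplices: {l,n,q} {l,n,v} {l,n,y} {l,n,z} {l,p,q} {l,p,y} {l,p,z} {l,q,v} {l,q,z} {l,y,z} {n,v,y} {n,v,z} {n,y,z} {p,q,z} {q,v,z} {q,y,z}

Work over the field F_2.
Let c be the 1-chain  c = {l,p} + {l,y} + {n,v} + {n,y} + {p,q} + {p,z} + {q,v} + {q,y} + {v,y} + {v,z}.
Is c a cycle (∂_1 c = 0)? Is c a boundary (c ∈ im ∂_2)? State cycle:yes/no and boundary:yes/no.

cycle:no boundary:no

n_0=7 n_1=19 n_2=16  [Z2]
∂1: piv[ln,lp,lq,lv,ly,lz] rk=6  ker:nq,nv,ny,nz,pq,py,pz,qv,qy,qz,vy,vz,yz
∂2: piv[lnq,lnv,lny,lnz,lpq,lpy,lpz,lqv,lqz,lyz,nvy,nvz,qyz] rk=13  ker:nyz,pqz,qvz
∂1c = {p} + {q}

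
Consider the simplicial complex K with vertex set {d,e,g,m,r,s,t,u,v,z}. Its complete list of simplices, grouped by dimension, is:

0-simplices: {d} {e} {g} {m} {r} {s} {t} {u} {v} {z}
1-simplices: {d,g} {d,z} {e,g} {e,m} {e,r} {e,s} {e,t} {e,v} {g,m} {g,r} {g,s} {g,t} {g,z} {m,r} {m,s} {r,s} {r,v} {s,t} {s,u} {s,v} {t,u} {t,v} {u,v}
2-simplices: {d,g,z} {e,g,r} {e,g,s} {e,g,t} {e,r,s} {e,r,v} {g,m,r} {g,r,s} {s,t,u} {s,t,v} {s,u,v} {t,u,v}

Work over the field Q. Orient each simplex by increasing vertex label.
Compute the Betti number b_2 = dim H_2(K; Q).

n_0=10 n_1=23 n_2=12  [Q]
∂1: piv[dg,dz,eg,em,er,es,et,ev,su] rk=9  ker:gm,gr,gs,gt,gz,mr,ms,rs,rv,st,sv,tu,tv,uv
∂2: piv[dgz,egr,egs,egt,ers,erv,gmr,stu,stv,suv] rk=10  ker:grs,tuv
b_2=(12−10)−0=2

b_2=2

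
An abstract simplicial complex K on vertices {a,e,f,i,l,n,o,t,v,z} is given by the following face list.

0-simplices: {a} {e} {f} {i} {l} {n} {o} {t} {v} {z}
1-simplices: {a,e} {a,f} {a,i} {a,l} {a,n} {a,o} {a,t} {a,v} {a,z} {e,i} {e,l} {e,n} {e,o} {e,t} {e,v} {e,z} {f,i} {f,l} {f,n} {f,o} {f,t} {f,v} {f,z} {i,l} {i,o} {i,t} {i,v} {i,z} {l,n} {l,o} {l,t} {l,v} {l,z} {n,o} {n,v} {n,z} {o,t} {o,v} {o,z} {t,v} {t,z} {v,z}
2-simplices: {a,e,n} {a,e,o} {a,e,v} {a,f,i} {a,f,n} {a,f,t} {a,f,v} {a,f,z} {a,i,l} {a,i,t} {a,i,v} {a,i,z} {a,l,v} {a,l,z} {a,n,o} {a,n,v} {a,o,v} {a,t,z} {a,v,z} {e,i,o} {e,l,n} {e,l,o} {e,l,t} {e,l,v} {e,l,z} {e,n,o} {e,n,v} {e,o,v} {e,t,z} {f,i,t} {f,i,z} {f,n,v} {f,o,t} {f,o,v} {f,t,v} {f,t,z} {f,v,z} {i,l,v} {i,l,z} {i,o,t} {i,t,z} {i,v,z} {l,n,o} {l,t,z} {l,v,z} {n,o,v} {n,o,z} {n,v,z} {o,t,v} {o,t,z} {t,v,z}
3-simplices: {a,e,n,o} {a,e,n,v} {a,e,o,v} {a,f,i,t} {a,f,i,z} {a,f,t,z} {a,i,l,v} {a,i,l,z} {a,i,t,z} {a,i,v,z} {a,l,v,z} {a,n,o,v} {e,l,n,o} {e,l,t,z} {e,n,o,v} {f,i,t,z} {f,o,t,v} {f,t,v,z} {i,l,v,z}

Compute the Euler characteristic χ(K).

n_0=10 n_1=42 n_2=51 n_3=19
χ=+10−42+51−19=0

χ(K)=0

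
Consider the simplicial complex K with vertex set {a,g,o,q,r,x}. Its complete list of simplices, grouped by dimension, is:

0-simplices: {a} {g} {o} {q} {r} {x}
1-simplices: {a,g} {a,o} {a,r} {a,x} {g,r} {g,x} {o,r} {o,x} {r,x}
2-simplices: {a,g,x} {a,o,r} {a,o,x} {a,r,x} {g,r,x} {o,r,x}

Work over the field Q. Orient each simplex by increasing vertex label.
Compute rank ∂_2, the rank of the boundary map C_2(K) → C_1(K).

rank∂_2=5

n_0=6 n_1=9 n_2=6  [Q]
∂1: piv[ag,ao,ar,ax] rk=4  ker:gr,gx,or,ox,rx
∂2: piv[agx,aor,aox,arx,grx] rk=5  ker:orx
rk∂_2=5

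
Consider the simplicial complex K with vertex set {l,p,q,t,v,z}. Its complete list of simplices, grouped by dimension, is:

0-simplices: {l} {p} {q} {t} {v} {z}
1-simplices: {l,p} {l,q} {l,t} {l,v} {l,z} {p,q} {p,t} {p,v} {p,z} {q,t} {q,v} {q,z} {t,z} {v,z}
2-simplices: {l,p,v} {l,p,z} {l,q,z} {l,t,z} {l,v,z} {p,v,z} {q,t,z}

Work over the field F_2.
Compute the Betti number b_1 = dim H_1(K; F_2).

b_1=3

n_0=6 n_1=14 n_2=7  [Z2]
∂1: piv[lp,lq,lt,lv,lz] rk=5  ker:pq,pt,pv,pz,qt,qv,qz,tz,vz
∂2: piv[lpv,lpz,lqz,ltz,lvz,qtz] rk=6  ker:pvz
b_1=(14−5)−6=3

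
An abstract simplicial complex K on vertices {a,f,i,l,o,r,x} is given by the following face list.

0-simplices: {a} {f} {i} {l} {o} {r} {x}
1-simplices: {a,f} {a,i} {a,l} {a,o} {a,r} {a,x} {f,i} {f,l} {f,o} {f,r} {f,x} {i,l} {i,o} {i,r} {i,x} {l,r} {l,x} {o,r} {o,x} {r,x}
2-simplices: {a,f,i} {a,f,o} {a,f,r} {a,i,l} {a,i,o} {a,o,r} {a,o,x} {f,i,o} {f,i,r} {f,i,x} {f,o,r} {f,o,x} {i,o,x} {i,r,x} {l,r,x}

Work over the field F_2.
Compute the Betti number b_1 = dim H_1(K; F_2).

b_1=2

n_0=7 n_1=20 n_2=15  [Z2]
∂1: piv[af,ai,al,ao,ar,ax] rk=6  ker:fi,fl,fo,fr,fx,il,io,ir,ix,lr,lx,or,ox,rx
∂2: piv[afi,afo,afr,ail,aio,aor,aox,fir,fix,fox,irx,lrx] rk=12  ker:fio,for,iox
b_1=(20−6)−12=2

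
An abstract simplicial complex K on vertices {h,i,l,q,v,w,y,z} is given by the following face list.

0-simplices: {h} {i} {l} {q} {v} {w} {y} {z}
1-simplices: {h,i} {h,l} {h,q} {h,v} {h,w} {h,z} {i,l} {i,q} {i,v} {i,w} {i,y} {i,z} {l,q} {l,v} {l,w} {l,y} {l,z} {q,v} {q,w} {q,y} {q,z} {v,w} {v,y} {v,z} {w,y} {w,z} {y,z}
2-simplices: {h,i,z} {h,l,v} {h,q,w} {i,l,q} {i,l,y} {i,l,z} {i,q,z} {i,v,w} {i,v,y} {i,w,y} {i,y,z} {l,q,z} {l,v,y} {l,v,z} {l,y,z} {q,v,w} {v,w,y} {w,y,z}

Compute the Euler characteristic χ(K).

n_0=8 n_1=27 n_2=18
χ=+8−27+18=-1

χ(K)=-1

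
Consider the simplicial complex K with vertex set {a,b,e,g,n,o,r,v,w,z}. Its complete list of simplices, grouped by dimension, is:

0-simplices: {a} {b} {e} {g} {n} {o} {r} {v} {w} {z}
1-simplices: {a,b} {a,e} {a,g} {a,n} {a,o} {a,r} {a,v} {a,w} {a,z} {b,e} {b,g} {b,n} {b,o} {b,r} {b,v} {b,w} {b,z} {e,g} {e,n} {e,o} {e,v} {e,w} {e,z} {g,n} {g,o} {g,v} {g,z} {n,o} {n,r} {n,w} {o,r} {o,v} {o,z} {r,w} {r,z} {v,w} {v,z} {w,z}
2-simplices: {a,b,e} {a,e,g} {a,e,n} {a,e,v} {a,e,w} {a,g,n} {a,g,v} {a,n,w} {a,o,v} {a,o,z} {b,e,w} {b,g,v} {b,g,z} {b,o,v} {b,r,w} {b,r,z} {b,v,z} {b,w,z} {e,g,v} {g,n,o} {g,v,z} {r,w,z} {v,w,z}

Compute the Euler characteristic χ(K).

n_0=10 n_1=38 n_2=23
χ=+10−38+23=-5

χ(K)=-5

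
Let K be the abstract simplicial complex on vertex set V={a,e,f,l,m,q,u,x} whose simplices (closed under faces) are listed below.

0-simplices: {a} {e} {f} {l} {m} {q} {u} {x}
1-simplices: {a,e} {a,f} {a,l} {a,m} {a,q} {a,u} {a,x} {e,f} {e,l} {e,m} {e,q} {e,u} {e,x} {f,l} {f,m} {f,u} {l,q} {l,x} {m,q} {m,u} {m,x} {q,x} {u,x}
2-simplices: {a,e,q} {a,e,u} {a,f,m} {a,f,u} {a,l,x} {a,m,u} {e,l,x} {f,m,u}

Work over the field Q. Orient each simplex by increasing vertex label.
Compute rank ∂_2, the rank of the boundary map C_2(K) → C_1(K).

rank∂_2=7

n_0=8 n_1=23 n_2=8  [Q]
∂1: piv[ae,af,al,am,aq,au,ax] rk=7  ker:ef,el,em,eq,eu,ex,fl,fm,fu,lq,lx,mq,mu,mx,qx,ux
∂2: piv[aeq,aeu,afm,afu,alx,amu,elx] rk=7  ker:fmu
rk∂_2=7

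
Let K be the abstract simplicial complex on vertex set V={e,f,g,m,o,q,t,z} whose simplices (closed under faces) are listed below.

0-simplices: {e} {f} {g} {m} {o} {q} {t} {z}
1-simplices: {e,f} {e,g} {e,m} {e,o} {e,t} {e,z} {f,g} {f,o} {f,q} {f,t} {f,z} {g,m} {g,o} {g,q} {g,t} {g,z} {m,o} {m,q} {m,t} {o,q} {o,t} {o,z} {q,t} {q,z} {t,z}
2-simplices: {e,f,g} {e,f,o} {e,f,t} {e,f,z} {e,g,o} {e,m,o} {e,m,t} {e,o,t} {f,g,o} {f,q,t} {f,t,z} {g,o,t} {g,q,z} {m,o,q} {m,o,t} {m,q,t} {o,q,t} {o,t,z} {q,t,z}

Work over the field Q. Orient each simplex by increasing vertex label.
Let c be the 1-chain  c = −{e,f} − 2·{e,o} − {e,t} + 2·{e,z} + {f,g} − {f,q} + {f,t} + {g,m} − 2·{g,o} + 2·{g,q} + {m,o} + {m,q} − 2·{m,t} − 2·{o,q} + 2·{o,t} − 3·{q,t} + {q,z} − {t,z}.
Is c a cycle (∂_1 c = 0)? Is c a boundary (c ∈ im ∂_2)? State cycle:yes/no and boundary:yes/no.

cycle:no boundary:no

n_0=8 n_1=25 n_2=19  [Q]
∂1: piv[ef,eg,em,eo,et,ez,fq] rk=7  ker:fg,fo,ft,fz,gm,go,gq,gt,gz,mo,mq,mt,oq,ot,oz,qt,qz,tz
∂2: piv[efg,efo,eft,efz,ego,emo,emt,eot,fqt,ftz,got,gqz,moq,mqt,otz,qtz] rk=16  ker:fgo,mot,oqt
∂1c = 2·{e} − 2·{f} + {m} − 3·{o} + 2·{q} − 2·{t} + 2·{z}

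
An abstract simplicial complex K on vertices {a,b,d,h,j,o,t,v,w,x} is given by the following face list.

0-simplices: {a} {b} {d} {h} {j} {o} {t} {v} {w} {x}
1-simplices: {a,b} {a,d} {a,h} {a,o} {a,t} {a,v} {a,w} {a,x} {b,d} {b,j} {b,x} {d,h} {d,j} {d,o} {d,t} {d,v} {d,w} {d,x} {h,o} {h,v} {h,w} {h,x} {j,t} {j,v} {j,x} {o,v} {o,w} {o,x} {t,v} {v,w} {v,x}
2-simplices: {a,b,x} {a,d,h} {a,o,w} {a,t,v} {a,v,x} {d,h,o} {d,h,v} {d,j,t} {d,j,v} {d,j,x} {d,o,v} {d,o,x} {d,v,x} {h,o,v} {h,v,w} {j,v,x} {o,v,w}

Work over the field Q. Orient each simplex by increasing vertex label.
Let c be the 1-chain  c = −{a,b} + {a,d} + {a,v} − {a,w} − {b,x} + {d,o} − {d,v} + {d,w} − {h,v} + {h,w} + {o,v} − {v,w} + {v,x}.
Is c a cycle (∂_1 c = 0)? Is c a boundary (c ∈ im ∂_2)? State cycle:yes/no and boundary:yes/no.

n_0=10 n_1=31 n_2=17  [Q]
∂1: piv[ab,ad,ah,ao,at,av,aw,ax,bj] rk=9  ker:bd,bx,dh,dj,do,dt,dv,dw,dx,ho,hv,hw,hx,jt,jv,jx,ov,ow,ox,tv,vw,vx
∂2: piv[abx,adh,aow,atv,avx,dho,dhv,djt,djv,djx,dov,dox,dvx,hvw,ovw] rk=15  ker:hov,jvx
∂1c = 0
c vs im∂2: residual ≠ 0 ⇒ not boundary

cycle:yes boundary:no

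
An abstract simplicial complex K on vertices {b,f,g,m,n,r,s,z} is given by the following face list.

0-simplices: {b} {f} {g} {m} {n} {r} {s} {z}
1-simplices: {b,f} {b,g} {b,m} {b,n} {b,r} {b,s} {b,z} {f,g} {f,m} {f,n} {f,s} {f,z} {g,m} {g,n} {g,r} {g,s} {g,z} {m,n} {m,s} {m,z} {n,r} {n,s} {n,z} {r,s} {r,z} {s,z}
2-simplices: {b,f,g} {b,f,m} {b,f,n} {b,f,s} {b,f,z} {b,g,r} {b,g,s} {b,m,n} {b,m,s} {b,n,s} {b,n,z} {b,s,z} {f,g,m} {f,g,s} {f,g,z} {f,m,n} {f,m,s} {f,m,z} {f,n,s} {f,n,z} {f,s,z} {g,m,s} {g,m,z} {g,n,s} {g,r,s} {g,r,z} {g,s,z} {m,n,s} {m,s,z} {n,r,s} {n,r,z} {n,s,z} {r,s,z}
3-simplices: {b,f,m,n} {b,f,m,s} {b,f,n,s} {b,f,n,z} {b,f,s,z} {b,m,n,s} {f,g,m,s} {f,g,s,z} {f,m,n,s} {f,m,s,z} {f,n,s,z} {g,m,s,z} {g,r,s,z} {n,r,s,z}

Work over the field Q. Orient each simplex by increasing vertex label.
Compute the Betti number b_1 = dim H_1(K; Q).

n_0=8 n_1=26 n_2=33 n_3=14  [Q]
∂1: piv[bf,bg,bm,bn,br,bs,bz] rk=7  ker:fg,fm,fn,fs,fz,gm,gn,gr,gs,gz,mn,ms,mz,nr,ns,nz,rs,rz,sz
∂2: piv[bfg,bfm,bfn,bfs,bfz,bgr,bgs,bmn,bms,bns,bnz,bsz,fgm,fgz,fmz,gns,grs,grz,nrs] rk=19  ker:fgs,fmn,fms,fns,fnz,fsz,gms,gmz,gsz,mns,msz,nrz,nsz,rsz
∂3: piv[bfmn,bfms,bfns,bfnz,bfsz,bmns,fgms,fgsz,fmsz,fnsz,gmsz,grsz,nrsz] rk=13  ker:fmns
b_1=(26−7)−19=0

b_1=0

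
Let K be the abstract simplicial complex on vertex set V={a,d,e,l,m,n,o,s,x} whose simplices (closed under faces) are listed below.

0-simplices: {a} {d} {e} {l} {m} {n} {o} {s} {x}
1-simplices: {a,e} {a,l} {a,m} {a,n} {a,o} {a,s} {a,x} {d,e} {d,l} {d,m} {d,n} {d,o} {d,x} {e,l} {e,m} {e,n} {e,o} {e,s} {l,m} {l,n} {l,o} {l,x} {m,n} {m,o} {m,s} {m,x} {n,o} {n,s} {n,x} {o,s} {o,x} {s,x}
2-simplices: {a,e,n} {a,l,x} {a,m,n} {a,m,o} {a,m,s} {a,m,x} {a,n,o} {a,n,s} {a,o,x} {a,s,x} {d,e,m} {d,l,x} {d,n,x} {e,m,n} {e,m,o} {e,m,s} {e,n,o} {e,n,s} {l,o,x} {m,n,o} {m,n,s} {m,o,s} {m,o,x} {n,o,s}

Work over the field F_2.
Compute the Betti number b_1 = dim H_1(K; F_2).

b_1=6

n_0=9 n_1=32 n_2=24  [Z2]
∂1: piv[ae,al,am,an,ao,as,ax,de] rk=8  ker:dl,dm,dn,do,dx,el,em,en,eo,es,lm,ln,lo,lx,mn,mo,ms,mx,no,ns,nx,os,ox,sx
∂2: piv[aen,alx,amn,amo,ams,amx,ano,ans,aox,asx,dem,dlx,dnx,emn,emo,ems,lox,mos] rk=18  ker:eno,ens,mno,mns,mox,nos
b_1=(32−8)−18=6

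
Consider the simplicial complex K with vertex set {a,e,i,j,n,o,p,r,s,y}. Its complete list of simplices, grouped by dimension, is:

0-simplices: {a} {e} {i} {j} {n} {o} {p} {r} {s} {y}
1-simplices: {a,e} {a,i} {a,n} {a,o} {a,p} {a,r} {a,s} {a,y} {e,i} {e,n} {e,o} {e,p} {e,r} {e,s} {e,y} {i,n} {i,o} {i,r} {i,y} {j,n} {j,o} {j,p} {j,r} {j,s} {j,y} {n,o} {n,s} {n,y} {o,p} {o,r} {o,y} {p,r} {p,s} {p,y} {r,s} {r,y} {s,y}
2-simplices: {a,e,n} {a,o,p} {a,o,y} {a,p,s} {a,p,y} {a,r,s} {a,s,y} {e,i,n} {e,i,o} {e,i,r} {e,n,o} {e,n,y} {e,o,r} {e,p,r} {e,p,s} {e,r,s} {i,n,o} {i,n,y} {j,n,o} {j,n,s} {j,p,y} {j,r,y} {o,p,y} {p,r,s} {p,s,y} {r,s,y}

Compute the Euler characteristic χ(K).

n_0=10 n_1=37 n_2=26
χ=+10−37+26=-1

χ(K)=-1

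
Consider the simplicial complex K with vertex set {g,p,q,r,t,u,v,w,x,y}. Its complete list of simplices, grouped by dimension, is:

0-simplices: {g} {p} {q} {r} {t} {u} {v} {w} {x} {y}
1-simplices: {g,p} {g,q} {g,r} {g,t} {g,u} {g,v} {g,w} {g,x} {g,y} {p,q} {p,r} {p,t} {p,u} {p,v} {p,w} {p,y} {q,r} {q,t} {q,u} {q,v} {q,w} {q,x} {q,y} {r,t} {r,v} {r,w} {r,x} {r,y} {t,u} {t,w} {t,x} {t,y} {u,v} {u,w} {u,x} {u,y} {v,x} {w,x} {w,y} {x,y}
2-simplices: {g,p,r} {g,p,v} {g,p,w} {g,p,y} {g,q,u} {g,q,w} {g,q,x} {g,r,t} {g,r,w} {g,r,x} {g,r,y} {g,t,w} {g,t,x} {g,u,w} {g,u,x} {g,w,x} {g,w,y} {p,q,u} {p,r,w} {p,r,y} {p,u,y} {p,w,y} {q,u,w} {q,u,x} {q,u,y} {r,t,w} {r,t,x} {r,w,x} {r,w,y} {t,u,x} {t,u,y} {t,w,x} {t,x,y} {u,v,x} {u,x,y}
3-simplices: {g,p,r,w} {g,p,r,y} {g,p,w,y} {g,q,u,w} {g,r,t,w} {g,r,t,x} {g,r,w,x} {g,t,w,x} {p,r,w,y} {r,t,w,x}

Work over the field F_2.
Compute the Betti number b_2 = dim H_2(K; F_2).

b_2=2

n_0=10 n_1=40 n_2=35 n_3=10  [Z2]
∂1: piv[gp,gq,gr,gt,gu,gv,gw,gx,gy] rk=9  ker:pq,pr,pt,pu,pv,pw,py,qr,qt,qu,qv,qw,qx,qy,rt,rv,rw,rx,ry,tu,tw,tx,ty,uv,uw,ux,uy,vx,wx,wy,xy
∂2: piv[gpr,gpv,gpw,gpy,gqu,gqw,gqx,grt,grw,grx,gry,gtw,gtx,guw,gux,gwx,gwy,pqu,puy,quy,tux,tuy,txy,uvx] rk=24  ker:prw,pry,pwy,quw,qux,rtw,rtx,rwx,rwy,twx,uxy
∂3: piv[gprw,gpry,gpwy,gquw,grtw,grtx,grwx,gtwx,prwy] rk=9  ker:rtwx
b_2=(35−24)−9=2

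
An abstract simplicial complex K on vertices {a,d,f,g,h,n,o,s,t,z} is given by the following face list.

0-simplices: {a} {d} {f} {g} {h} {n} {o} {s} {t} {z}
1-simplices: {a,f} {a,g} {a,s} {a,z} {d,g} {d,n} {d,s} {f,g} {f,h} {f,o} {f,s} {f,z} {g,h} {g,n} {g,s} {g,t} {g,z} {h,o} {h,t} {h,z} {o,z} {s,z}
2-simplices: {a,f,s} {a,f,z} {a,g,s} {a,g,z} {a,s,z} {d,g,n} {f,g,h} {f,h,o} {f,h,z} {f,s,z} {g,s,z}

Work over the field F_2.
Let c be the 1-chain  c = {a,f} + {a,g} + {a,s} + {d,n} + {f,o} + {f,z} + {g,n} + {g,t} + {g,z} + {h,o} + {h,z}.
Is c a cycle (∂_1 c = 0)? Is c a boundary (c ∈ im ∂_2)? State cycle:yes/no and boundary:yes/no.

n_0=10 n_1=22 n_2=11  [Z2]
∂1: piv[af,ag,as,az,dg,dn,fh,fo,gt] rk=9  ker:ds,fg,fs,fz,gh,gn,gs,gz,ho,ht,hz,oz,sz
∂2: piv[afs,afz,ags,agz,asz,dgn,fgh,fho,fhz] rk=9  ker:fsz,gsz
∂1c = {a} + {d} + {f} + {s} + {t} + {z}

cycle:no boundary:no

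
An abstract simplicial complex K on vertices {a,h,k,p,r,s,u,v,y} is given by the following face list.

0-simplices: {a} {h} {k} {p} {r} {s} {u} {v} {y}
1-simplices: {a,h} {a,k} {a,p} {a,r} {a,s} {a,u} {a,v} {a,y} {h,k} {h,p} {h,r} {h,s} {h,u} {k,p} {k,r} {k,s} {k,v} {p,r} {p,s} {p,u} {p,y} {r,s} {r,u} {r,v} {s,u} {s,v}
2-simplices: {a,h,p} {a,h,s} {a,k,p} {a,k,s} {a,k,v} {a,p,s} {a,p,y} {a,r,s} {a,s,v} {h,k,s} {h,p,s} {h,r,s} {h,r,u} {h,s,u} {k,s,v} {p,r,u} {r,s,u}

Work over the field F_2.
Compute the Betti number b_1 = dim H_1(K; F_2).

b_1=4

n_0=9 n_1=26 n_2=17  [Z2]
∂1: piv[ah,ak,ap,ar,as,au,av,ay] rk=8  ker:hk,hp,hr,hs,hu,kp,kr,ks,kv,pr,ps,pu,py,rs,ru,rv,su,sv
∂2: piv[ahp,ahs,akp,aks,akv,aps,apy,ars,asv,hks,hrs,hru,hsu,pru] rk=14  ker:hps,ksv,rsu
b_1=(26−8)−14=4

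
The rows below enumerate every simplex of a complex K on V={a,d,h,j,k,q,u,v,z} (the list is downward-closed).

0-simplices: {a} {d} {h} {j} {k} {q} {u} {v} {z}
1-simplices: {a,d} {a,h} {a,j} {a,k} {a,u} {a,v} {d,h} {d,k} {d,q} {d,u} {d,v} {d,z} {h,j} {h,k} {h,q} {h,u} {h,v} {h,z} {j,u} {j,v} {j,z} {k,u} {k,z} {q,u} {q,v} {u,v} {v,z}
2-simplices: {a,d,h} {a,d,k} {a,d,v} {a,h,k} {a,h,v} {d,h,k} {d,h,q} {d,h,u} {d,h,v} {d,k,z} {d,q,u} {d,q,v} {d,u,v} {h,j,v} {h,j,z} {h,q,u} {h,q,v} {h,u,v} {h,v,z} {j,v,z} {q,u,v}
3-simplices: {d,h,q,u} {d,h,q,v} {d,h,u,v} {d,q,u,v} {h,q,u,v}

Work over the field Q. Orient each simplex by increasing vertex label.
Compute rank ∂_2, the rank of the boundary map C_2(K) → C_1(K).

rank∂_2=14

n_0=9 n_1=27 n_2=21 n_3=5  [Q]
∂1: piv[ad,ah,aj,ak,au,av,dq,dz] rk=8  ker:dh,dk,du,dv,hj,hk,hq,hu,hv,hz,ju,jv,jz,ku,kz,qu,qv,uv,vz
∂2: piv[adh,adk,adv,ahk,ahv,dhq,dhu,dkz,dqu,dqv,duv,hjv,hjz,hvz] rk=14  ker:dhk,dhv,hqu,hqv,huv,jvz,quv
∂3: piv[dhqu,dhqv,dhuv,dquv] rk=4  ker:hquv
rk∂_2=14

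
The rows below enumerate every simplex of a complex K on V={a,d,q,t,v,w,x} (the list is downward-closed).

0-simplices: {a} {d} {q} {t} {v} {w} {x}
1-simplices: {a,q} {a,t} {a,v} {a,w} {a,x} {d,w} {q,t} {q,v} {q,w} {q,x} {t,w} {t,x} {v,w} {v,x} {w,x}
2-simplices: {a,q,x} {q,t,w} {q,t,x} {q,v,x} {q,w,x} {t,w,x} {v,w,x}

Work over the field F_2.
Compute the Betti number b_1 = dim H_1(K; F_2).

b_1=3

n_0=7 n_1=15 n_2=7  [Z2]
∂1: piv[aq,at,av,aw,ax,dw] rk=6  ker:qt,qv,qw,qx,tw,tx,vw,vx,wx
∂2: piv[aqx,qtw,qtx,qvx,qwx,vwx] rk=6  ker:twx
b_1=(15−6)−6=3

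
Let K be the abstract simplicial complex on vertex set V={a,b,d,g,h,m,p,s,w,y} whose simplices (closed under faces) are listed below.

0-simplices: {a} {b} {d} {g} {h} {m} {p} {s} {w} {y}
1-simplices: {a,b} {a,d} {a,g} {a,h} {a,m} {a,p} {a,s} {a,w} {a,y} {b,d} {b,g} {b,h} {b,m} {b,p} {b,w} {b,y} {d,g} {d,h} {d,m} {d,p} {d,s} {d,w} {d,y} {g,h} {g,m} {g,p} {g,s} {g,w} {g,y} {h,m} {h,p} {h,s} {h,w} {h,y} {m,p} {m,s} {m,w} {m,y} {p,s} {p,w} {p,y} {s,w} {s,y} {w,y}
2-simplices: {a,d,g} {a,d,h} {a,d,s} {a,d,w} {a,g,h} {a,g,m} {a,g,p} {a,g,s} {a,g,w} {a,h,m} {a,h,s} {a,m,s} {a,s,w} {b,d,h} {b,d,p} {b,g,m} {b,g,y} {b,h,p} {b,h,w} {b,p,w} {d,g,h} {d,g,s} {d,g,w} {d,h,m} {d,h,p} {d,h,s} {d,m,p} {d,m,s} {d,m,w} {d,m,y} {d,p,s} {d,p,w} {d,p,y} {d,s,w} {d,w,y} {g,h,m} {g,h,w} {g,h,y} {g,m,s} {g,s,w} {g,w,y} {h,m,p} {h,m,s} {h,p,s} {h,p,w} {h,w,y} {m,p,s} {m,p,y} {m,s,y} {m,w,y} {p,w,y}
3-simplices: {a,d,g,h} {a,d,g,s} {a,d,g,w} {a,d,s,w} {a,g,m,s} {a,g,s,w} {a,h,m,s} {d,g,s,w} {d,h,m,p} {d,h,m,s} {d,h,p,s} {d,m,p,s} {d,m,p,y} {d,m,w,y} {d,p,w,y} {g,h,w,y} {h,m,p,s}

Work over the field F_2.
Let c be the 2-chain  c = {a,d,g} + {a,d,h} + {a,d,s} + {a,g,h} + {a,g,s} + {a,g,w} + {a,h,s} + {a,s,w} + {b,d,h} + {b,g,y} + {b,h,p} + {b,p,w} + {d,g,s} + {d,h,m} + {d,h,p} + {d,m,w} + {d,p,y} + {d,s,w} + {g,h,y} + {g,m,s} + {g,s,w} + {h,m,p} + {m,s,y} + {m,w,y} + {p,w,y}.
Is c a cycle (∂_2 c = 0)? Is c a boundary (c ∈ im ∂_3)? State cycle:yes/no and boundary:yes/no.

n_0=10 n_1=44 n_2=51 n_3=17  [Z2]
∂1: piv[ab,ad,ag,ah,am,ap,as,aw,ay] rk=9  ker:bd,bg,bh,bm,bp,bw,by,dg,dh,dm,dp,ds,dw,dy,gh,gm,gp,gs,gw,gy,hm,hp,hs,hw,hy,mp,ms,mw,my,ps,pw,py,sw,sy,wy
∂2: piv[adg,adh,ads,adw,agh,agm,agp,ags,agw,ahm,ahs,ams,asw,bdh,bdp,bgm,bgy,bhp,bhw,bpw,dhm,dmp,dmw,dmy,dps,dpw,dpy,dwy,ghy,gwy,msy] rk=31  ker:dgh,dgs,dgw,dhp,dhs,dms,dsw,ghm,ghw,gms,gsw,hmp,hms,hps,hpw,hwy,mps,mpy,mwy,pwy
∂3: piv[adgh,adgs,adgw,adsw,agms,agsw,ahms,dhmp,dhms,dhps,dmps,dmpy,dmwy,dpwy,ghwy] rk=15  ker:dgsw,hmps
∂2c = {a,d} + {a,h} + {b,d} + {b,g} + {b,w} + {b,y} + {d,s} + {d,y} + {g,m} + {h,p} + {h,s} + {h,y} + {m,p} + {s,w} + {s,y}

cycle:no boundary:no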